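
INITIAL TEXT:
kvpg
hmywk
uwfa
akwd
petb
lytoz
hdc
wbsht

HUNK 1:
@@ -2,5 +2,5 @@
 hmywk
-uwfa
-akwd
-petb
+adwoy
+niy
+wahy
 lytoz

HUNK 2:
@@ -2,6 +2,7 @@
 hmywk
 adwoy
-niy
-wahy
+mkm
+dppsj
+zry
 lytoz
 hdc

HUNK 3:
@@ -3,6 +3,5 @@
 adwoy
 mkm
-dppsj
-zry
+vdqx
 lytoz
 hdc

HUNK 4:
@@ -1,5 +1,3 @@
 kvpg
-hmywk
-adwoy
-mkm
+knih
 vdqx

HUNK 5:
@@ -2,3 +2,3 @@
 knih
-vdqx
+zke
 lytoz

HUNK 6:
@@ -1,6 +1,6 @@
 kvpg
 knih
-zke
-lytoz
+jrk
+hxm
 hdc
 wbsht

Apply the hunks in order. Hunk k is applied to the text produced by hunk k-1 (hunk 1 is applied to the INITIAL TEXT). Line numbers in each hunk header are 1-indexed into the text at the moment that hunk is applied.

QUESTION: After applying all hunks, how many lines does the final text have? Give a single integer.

Hunk 1: at line 2 remove [uwfa,akwd,petb] add [adwoy,niy,wahy] -> 8 lines: kvpg hmywk adwoy niy wahy lytoz hdc wbsht
Hunk 2: at line 2 remove [niy,wahy] add [mkm,dppsj,zry] -> 9 lines: kvpg hmywk adwoy mkm dppsj zry lytoz hdc wbsht
Hunk 3: at line 3 remove [dppsj,zry] add [vdqx] -> 8 lines: kvpg hmywk adwoy mkm vdqx lytoz hdc wbsht
Hunk 4: at line 1 remove [hmywk,adwoy,mkm] add [knih] -> 6 lines: kvpg knih vdqx lytoz hdc wbsht
Hunk 5: at line 2 remove [vdqx] add [zke] -> 6 lines: kvpg knih zke lytoz hdc wbsht
Hunk 6: at line 1 remove [zke,lytoz] add [jrk,hxm] -> 6 lines: kvpg knih jrk hxm hdc wbsht
Final line count: 6

Answer: 6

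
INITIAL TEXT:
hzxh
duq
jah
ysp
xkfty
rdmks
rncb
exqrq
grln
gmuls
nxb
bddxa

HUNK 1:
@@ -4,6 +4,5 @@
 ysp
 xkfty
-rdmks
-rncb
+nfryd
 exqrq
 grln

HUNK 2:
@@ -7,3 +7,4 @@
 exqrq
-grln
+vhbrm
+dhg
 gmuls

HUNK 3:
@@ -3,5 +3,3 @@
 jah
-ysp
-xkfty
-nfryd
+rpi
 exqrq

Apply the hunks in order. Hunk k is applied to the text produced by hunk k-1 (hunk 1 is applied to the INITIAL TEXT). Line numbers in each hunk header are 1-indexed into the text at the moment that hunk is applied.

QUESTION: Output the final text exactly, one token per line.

Hunk 1: at line 4 remove [rdmks,rncb] add [nfryd] -> 11 lines: hzxh duq jah ysp xkfty nfryd exqrq grln gmuls nxb bddxa
Hunk 2: at line 7 remove [grln] add [vhbrm,dhg] -> 12 lines: hzxh duq jah ysp xkfty nfryd exqrq vhbrm dhg gmuls nxb bddxa
Hunk 3: at line 3 remove [ysp,xkfty,nfryd] add [rpi] -> 10 lines: hzxh duq jah rpi exqrq vhbrm dhg gmuls nxb bddxa

Answer: hzxh
duq
jah
rpi
exqrq
vhbrm
dhg
gmuls
nxb
bddxa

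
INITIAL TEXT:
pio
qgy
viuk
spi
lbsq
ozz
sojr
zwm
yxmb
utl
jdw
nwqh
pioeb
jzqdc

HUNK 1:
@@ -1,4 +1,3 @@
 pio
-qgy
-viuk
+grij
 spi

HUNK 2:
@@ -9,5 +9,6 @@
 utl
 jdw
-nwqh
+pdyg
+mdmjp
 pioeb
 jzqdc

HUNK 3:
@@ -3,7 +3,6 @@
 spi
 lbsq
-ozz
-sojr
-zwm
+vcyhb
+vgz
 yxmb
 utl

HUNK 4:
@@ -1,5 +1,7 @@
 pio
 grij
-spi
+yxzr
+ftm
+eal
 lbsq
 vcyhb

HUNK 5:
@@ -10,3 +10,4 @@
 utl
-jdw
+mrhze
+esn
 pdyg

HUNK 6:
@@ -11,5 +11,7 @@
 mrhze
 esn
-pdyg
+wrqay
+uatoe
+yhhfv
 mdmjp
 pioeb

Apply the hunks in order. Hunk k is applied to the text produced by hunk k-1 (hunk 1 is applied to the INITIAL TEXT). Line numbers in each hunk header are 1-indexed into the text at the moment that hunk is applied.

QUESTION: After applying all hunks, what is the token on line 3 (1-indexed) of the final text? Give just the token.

Answer: yxzr

Derivation:
Hunk 1: at line 1 remove [qgy,viuk] add [grij] -> 13 lines: pio grij spi lbsq ozz sojr zwm yxmb utl jdw nwqh pioeb jzqdc
Hunk 2: at line 9 remove [nwqh] add [pdyg,mdmjp] -> 14 lines: pio grij spi lbsq ozz sojr zwm yxmb utl jdw pdyg mdmjp pioeb jzqdc
Hunk 3: at line 3 remove [ozz,sojr,zwm] add [vcyhb,vgz] -> 13 lines: pio grij spi lbsq vcyhb vgz yxmb utl jdw pdyg mdmjp pioeb jzqdc
Hunk 4: at line 1 remove [spi] add [yxzr,ftm,eal] -> 15 lines: pio grij yxzr ftm eal lbsq vcyhb vgz yxmb utl jdw pdyg mdmjp pioeb jzqdc
Hunk 5: at line 10 remove [jdw] add [mrhze,esn] -> 16 lines: pio grij yxzr ftm eal lbsq vcyhb vgz yxmb utl mrhze esn pdyg mdmjp pioeb jzqdc
Hunk 6: at line 11 remove [pdyg] add [wrqay,uatoe,yhhfv] -> 18 lines: pio grij yxzr ftm eal lbsq vcyhb vgz yxmb utl mrhze esn wrqay uatoe yhhfv mdmjp pioeb jzqdc
Final line 3: yxzr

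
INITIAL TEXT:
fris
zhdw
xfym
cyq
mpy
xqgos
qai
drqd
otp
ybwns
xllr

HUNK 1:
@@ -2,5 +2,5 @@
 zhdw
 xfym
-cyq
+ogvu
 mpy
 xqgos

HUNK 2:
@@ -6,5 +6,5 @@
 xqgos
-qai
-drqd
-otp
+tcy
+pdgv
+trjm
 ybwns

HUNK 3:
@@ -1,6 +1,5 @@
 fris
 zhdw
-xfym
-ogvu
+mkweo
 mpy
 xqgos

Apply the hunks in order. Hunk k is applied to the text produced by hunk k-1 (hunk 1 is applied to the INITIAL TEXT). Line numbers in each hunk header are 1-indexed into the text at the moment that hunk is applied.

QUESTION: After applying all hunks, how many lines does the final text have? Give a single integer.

Hunk 1: at line 2 remove [cyq] add [ogvu] -> 11 lines: fris zhdw xfym ogvu mpy xqgos qai drqd otp ybwns xllr
Hunk 2: at line 6 remove [qai,drqd,otp] add [tcy,pdgv,trjm] -> 11 lines: fris zhdw xfym ogvu mpy xqgos tcy pdgv trjm ybwns xllr
Hunk 3: at line 1 remove [xfym,ogvu] add [mkweo] -> 10 lines: fris zhdw mkweo mpy xqgos tcy pdgv trjm ybwns xllr
Final line count: 10

Answer: 10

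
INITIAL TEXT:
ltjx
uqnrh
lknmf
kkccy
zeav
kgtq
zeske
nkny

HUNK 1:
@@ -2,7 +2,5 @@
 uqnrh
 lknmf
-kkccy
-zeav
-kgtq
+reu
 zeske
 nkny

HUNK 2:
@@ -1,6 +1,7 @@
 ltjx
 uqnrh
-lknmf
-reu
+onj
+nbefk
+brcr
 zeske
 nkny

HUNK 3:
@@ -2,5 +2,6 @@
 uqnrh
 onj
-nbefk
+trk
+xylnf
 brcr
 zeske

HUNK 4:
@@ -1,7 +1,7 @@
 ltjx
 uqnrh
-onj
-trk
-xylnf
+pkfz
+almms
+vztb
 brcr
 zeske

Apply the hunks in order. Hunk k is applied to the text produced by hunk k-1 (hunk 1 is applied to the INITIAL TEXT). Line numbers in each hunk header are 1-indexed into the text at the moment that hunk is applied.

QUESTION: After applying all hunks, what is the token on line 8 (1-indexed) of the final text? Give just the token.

Hunk 1: at line 2 remove [kkccy,zeav,kgtq] add [reu] -> 6 lines: ltjx uqnrh lknmf reu zeske nkny
Hunk 2: at line 1 remove [lknmf,reu] add [onj,nbefk,brcr] -> 7 lines: ltjx uqnrh onj nbefk brcr zeske nkny
Hunk 3: at line 2 remove [nbefk] add [trk,xylnf] -> 8 lines: ltjx uqnrh onj trk xylnf brcr zeske nkny
Hunk 4: at line 1 remove [onj,trk,xylnf] add [pkfz,almms,vztb] -> 8 lines: ltjx uqnrh pkfz almms vztb brcr zeske nkny
Final line 8: nkny

Answer: nkny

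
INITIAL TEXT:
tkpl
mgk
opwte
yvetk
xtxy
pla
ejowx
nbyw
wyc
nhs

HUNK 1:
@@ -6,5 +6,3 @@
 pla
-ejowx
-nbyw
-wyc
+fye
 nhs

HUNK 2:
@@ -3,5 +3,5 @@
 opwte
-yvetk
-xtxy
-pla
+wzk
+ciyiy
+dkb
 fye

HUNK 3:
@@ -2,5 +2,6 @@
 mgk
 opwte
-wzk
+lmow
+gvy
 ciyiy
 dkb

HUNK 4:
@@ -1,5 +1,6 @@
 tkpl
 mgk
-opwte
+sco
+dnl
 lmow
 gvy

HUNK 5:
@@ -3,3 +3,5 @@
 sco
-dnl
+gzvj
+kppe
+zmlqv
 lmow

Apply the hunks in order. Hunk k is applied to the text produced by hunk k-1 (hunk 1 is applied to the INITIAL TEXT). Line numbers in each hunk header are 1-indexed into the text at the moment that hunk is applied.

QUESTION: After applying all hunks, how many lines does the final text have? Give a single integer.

Hunk 1: at line 6 remove [ejowx,nbyw,wyc] add [fye] -> 8 lines: tkpl mgk opwte yvetk xtxy pla fye nhs
Hunk 2: at line 3 remove [yvetk,xtxy,pla] add [wzk,ciyiy,dkb] -> 8 lines: tkpl mgk opwte wzk ciyiy dkb fye nhs
Hunk 3: at line 2 remove [wzk] add [lmow,gvy] -> 9 lines: tkpl mgk opwte lmow gvy ciyiy dkb fye nhs
Hunk 4: at line 1 remove [opwte] add [sco,dnl] -> 10 lines: tkpl mgk sco dnl lmow gvy ciyiy dkb fye nhs
Hunk 5: at line 3 remove [dnl] add [gzvj,kppe,zmlqv] -> 12 lines: tkpl mgk sco gzvj kppe zmlqv lmow gvy ciyiy dkb fye nhs
Final line count: 12

Answer: 12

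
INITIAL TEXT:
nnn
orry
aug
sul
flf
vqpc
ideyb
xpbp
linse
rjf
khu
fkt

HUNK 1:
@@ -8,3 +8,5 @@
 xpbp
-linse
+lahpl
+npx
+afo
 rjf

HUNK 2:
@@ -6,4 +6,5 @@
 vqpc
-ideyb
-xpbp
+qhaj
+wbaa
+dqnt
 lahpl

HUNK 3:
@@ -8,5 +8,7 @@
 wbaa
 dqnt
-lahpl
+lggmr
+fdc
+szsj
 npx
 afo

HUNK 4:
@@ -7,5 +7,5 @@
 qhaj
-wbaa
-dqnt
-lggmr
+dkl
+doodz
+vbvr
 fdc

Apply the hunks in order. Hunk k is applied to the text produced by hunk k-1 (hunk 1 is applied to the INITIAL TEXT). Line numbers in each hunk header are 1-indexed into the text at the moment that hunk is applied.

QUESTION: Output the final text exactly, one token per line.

Hunk 1: at line 8 remove [linse] add [lahpl,npx,afo] -> 14 lines: nnn orry aug sul flf vqpc ideyb xpbp lahpl npx afo rjf khu fkt
Hunk 2: at line 6 remove [ideyb,xpbp] add [qhaj,wbaa,dqnt] -> 15 lines: nnn orry aug sul flf vqpc qhaj wbaa dqnt lahpl npx afo rjf khu fkt
Hunk 3: at line 8 remove [lahpl] add [lggmr,fdc,szsj] -> 17 lines: nnn orry aug sul flf vqpc qhaj wbaa dqnt lggmr fdc szsj npx afo rjf khu fkt
Hunk 4: at line 7 remove [wbaa,dqnt,lggmr] add [dkl,doodz,vbvr] -> 17 lines: nnn orry aug sul flf vqpc qhaj dkl doodz vbvr fdc szsj npx afo rjf khu fkt

Answer: nnn
orry
aug
sul
flf
vqpc
qhaj
dkl
doodz
vbvr
fdc
szsj
npx
afo
rjf
khu
fkt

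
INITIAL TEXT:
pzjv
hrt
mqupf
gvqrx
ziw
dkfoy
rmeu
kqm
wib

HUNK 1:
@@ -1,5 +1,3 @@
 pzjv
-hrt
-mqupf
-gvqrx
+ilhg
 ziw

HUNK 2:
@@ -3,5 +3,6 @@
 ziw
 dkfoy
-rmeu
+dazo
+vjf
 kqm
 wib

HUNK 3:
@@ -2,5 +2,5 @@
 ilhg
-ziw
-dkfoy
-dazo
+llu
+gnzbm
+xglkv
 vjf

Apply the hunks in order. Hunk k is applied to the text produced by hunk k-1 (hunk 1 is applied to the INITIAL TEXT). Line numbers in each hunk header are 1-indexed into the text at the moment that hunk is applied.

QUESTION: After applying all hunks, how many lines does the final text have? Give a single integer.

Answer: 8

Derivation:
Hunk 1: at line 1 remove [hrt,mqupf,gvqrx] add [ilhg] -> 7 lines: pzjv ilhg ziw dkfoy rmeu kqm wib
Hunk 2: at line 3 remove [rmeu] add [dazo,vjf] -> 8 lines: pzjv ilhg ziw dkfoy dazo vjf kqm wib
Hunk 3: at line 2 remove [ziw,dkfoy,dazo] add [llu,gnzbm,xglkv] -> 8 lines: pzjv ilhg llu gnzbm xglkv vjf kqm wib
Final line count: 8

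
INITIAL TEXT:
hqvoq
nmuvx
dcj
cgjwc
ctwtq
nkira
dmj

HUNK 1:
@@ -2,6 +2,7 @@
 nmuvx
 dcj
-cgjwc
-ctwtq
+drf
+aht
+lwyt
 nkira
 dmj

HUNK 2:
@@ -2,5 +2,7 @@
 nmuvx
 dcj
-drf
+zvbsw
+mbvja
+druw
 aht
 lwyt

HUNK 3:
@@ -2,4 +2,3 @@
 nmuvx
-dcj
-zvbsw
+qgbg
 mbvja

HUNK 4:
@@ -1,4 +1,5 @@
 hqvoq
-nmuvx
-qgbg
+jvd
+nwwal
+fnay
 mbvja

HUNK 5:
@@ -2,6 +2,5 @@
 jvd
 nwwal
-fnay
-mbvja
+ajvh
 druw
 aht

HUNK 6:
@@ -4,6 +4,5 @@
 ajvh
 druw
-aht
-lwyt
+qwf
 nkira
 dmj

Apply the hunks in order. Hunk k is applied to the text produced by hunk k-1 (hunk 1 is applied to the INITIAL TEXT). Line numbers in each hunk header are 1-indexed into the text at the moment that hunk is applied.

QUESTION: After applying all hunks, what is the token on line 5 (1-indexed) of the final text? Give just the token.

Answer: druw

Derivation:
Hunk 1: at line 2 remove [cgjwc,ctwtq] add [drf,aht,lwyt] -> 8 lines: hqvoq nmuvx dcj drf aht lwyt nkira dmj
Hunk 2: at line 2 remove [drf] add [zvbsw,mbvja,druw] -> 10 lines: hqvoq nmuvx dcj zvbsw mbvja druw aht lwyt nkira dmj
Hunk 3: at line 2 remove [dcj,zvbsw] add [qgbg] -> 9 lines: hqvoq nmuvx qgbg mbvja druw aht lwyt nkira dmj
Hunk 4: at line 1 remove [nmuvx,qgbg] add [jvd,nwwal,fnay] -> 10 lines: hqvoq jvd nwwal fnay mbvja druw aht lwyt nkira dmj
Hunk 5: at line 2 remove [fnay,mbvja] add [ajvh] -> 9 lines: hqvoq jvd nwwal ajvh druw aht lwyt nkira dmj
Hunk 6: at line 4 remove [aht,lwyt] add [qwf] -> 8 lines: hqvoq jvd nwwal ajvh druw qwf nkira dmj
Final line 5: druw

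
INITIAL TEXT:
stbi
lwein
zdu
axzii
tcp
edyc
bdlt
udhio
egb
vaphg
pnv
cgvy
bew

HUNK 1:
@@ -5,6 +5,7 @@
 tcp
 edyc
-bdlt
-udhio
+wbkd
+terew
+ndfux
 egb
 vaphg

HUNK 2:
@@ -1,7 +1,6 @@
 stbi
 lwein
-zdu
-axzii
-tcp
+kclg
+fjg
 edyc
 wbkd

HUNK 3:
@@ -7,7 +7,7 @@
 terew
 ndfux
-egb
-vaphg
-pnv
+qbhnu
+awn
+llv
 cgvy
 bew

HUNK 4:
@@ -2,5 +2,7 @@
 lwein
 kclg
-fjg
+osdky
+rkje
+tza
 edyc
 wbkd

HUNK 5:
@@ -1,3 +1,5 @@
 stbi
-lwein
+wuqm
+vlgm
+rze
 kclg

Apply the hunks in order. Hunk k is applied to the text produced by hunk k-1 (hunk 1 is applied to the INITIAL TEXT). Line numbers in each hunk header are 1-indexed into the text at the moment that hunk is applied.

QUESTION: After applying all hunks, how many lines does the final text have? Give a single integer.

Answer: 17

Derivation:
Hunk 1: at line 5 remove [bdlt,udhio] add [wbkd,terew,ndfux] -> 14 lines: stbi lwein zdu axzii tcp edyc wbkd terew ndfux egb vaphg pnv cgvy bew
Hunk 2: at line 1 remove [zdu,axzii,tcp] add [kclg,fjg] -> 13 lines: stbi lwein kclg fjg edyc wbkd terew ndfux egb vaphg pnv cgvy bew
Hunk 3: at line 7 remove [egb,vaphg,pnv] add [qbhnu,awn,llv] -> 13 lines: stbi lwein kclg fjg edyc wbkd terew ndfux qbhnu awn llv cgvy bew
Hunk 4: at line 2 remove [fjg] add [osdky,rkje,tza] -> 15 lines: stbi lwein kclg osdky rkje tza edyc wbkd terew ndfux qbhnu awn llv cgvy bew
Hunk 5: at line 1 remove [lwein] add [wuqm,vlgm,rze] -> 17 lines: stbi wuqm vlgm rze kclg osdky rkje tza edyc wbkd terew ndfux qbhnu awn llv cgvy bew
Final line count: 17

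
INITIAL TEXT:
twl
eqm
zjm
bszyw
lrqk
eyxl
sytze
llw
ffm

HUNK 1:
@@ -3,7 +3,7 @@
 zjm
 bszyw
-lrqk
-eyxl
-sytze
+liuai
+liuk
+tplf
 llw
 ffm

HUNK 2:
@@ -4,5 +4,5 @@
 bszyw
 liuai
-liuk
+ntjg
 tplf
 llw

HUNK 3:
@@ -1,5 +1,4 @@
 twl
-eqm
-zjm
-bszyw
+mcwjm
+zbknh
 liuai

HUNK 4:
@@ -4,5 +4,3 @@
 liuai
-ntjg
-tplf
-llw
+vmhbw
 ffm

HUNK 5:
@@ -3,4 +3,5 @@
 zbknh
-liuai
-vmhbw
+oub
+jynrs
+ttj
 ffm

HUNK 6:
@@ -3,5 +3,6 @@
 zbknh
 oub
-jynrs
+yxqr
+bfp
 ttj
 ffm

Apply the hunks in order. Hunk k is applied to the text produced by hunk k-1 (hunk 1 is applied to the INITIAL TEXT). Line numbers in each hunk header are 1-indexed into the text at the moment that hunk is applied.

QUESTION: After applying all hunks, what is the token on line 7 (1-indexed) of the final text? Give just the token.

Hunk 1: at line 3 remove [lrqk,eyxl,sytze] add [liuai,liuk,tplf] -> 9 lines: twl eqm zjm bszyw liuai liuk tplf llw ffm
Hunk 2: at line 4 remove [liuk] add [ntjg] -> 9 lines: twl eqm zjm bszyw liuai ntjg tplf llw ffm
Hunk 3: at line 1 remove [eqm,zjm,bszyw] add [mcwjm,zbknh] -> 8 lines: twl mcwjm zbknh liuai ntjg tplf llw ffm
Hunk 4: at line 4 remove [ntjg,tplf,llw] add [vmhbw] -> 6 lines: twl mcwjm zbknh liuai vmhbw ffm
Hunk 5: at line 3 remove [liuai,vmhbw] add [oub,jynrs,ttj] -> 7 lines: twl mcwjm zbknh oub jynrs ttj ffm
Hunk 6: at line 3 remove [jynrs] add [yxqr,bfp] -> 8 lines: twl mcwjm zbknh oub yxqr bfp ttj ffm
Final line 7: ttj

Answer: ttj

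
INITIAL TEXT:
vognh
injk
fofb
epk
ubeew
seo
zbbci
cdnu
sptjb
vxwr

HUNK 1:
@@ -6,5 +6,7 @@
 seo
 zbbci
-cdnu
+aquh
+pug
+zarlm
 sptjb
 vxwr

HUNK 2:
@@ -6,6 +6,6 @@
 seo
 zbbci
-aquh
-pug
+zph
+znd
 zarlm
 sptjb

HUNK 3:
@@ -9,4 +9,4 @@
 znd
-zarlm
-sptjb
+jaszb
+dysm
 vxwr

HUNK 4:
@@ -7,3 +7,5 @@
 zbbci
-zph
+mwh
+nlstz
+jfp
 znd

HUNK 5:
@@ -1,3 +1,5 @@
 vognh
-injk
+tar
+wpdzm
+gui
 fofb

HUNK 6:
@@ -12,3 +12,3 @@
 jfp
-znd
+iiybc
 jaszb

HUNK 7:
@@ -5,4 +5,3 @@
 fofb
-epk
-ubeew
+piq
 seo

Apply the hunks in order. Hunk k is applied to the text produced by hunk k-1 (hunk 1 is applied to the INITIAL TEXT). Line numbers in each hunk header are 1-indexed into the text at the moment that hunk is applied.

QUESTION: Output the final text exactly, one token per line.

Hunk 1: at line 6 remove [cdnu] add [aquh,pug,zarlm] -> 12 lines: vognh injk fofb epk ubeew seo zbbci aquh pug zarlm sptjb vxwr
Hunk 2: at line 6 remove [aquh,pug] add [zph,znd] -> 12 lines: vognh injk fofb epk ubeew seo zbbci zph znd zarlm sptjb vxwr
Hunk 3: at line 9 remove [zarlm,sptjb] add [jaszb,dysm] -> 12 lines: vognh injk fofb epk ubeew seo zbbci zph znd jaszb dysm vxwr
Hunk 4: at line 7 remove [zph] add [mwh,nlstz,jfp] -> 14 lines: vognh injk fofb epk ubeew seo zbbci mwh nlstz jfp znd jaszb dysm vxwr
Hunk 5: at line 1 remove [injk] add [tar,wpdzm,gui] -> 16 lines: vognh tar wpdzm gui fofb epk ubeew seo zbbci mwh nlstz jfp znd jaszb dysm vxwr
Hunk 6: at line 12 remove [znd] add [iiybc] -> 16 lines: vognh tar wpdzm gui fofb epk ubeew seo zbbci mwh nlstz jfp iiybc jaszb dysm vxwr
Hunk 7: at line 5 remove [epk,ubeew] add [piq] -> 15 lines: vognh tar wpdzm gui fofb piq seo zbbci mwh nlstz jfp iiybc jaszb dysm vxwr

Answer: vognh
tar
wpdzm
gui
fofb
piq
seo
zbbci
mwh
nlstz
jfp
iiybc
jaszb
dysm
vxwr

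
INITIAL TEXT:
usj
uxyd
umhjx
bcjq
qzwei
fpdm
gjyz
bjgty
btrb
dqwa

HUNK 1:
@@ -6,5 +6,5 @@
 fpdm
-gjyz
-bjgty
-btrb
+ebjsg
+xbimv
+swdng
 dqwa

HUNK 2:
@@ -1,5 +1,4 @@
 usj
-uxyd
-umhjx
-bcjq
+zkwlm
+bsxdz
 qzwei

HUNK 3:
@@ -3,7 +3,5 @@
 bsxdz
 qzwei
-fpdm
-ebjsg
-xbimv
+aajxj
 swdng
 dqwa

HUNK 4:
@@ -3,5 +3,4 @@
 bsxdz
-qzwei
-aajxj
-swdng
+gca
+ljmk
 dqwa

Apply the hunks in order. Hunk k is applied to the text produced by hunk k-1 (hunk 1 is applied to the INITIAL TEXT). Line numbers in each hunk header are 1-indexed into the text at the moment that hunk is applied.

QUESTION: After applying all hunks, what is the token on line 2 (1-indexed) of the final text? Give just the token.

Answer: zkwlm

Derivation:
Hunk 1: at line 6 remove [gjyz,bjgty,btrb] add [ebjsg,xbimv,swdng] -> 10 lines: usj uxyd umhjx bcjq qzwei fpdm ebjsg xbimv swdng dqwa
Hunk 2: at line 1 remove [uxyd,umhjx,bcjq] add [zkwlm,bsxdz] -> 9 lines: usj zkwlm bsxdz qzwei fpdm ebjsg xbimv swdng dqwa
Hunk 3: at line 3 remove [fpdm,ebjsg,xbimv] add [aajxj] -> 7 lines: usj zkwlm bsxdz qzwei aajxj swdng dqwa
Hunk 4: at line 3 remove [qzwei,aajxj,swdng] add [gca,ljmk] -> 6 lines: usj zkwlm bsxdz gca ljmk dqwa
Final line 2: zkwlm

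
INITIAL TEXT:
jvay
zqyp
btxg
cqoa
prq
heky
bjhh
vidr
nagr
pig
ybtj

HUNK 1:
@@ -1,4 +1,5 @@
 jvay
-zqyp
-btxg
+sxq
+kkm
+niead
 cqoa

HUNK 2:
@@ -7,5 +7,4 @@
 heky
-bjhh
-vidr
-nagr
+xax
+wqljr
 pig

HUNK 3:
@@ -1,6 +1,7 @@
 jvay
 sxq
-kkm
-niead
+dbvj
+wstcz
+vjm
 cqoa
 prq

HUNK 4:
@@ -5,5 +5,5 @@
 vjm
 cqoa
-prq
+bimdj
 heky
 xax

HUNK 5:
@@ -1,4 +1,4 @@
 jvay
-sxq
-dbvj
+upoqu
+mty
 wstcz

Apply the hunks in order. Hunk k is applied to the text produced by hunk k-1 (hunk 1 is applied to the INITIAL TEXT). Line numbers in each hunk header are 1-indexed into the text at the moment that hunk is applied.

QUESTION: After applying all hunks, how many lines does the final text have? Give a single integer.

Answer: 12

Derivation:
Hunk 1: at line 1 remove [zqyp,btxg] add [sxq,kkm,niead] -> 12 lines: jvay sxq kkm niead cqoa prq heky bjhh vidr nagr pig ybtj
Hunk 2: at line 7 remove [bjhh,vidr,nagr] add [xax,wqljr] -> 11 lines: jvay sxq kkm niead cqoa prq heky xax wqljr pig ybtj
Hunk 3: at line 1 remove [kkm,niead] add [dbvj,wstcz,vjm] -> 12 lines: jvay sxq dbvj wstcz vjm cqoa prq heky xax wqljr pig ybtj
Hunk 4: at line 5 remove [prq] add [bimdj] -> 12 lines: jvay sxq dbvj wstcz vjm cqoa bimdj heky xax wqljr pig ybtj
Hunk 5: at line 1 remove [sxq,dbvj] add [upoqu,mty] -> 12 lines: jvay upoqu mty wstcz vjm cqoa bimdj heky xax wqljr pig ybtj
Final line count: 12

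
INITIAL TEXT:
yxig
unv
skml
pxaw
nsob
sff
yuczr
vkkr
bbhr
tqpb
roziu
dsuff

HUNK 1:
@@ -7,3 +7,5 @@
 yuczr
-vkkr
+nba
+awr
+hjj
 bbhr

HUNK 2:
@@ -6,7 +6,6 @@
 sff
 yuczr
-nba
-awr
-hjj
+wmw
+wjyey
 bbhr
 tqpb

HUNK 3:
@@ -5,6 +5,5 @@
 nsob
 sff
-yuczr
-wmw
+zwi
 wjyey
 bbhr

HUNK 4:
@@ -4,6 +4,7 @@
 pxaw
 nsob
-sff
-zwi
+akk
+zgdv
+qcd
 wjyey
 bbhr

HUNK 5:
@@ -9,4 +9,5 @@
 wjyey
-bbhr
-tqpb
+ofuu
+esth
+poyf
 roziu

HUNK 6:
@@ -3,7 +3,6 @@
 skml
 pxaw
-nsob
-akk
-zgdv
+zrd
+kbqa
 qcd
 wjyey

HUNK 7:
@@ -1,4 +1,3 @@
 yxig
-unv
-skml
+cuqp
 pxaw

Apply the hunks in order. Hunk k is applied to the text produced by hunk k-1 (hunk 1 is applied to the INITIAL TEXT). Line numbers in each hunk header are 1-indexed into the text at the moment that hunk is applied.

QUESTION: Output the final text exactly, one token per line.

Answer: yxig
cuqp
pxaw
zrd
kbqa
qcd
wjyey
ofuu
esth
poyf
roziu
dsuff

Derivation:
Hunk 1: at line 7 remove [vkkr] add [nba,awr,hjj] -> 14 lines: yxig unv skml pxaw nsob sff yuczr nba awr hjj bbhr tqpb roziu dsuff
Hunk 2: at line 6 remove [nba,awr,hjj] add [wmw,wjyey] -> 13 lines: yxig unv skml pxaw nsob sff yuczr wmw wjyey bbhr tqpb roziu dsuff
Hunk 3: at line 5 remove [yuczr,wmw] add [zwi] -> 12 lines: yxig unv skml pxaw nsob sff zwi wjyey bbhr tqpb roziu dsuff
Hunk 4: at line 4 remove [sff,zwi] add [akk,zgdv,qcd] -> 13 lines: yxig unv skml pxaw nsob akk zgdv qcd wjyey bbhr tqpb roziu dsuff
Hunk 5: at line 9 remove [bbhr,tqpb] add [ofuu,esth,poyf] -> 14 lines: yxig unv skml pxaw nsob akk zgdv qcd wjyey ofuu esth poyf roziu dsuff
Hunk 6: at line 3 remove [nsob,akk,zgdv] add [zrd,kbqa] -> 13 lines: yxig unv skml pxaw zrd kbqa qcd wjyey ofuu esth poyf roziu dsuff
Hunk 7: at line 1 remove [unv,skml] add [cuqp] -> 12 lines: yxig cuqp pxaw zrd kbqa qcd wjyey ofuu esth poyf roziu dsuff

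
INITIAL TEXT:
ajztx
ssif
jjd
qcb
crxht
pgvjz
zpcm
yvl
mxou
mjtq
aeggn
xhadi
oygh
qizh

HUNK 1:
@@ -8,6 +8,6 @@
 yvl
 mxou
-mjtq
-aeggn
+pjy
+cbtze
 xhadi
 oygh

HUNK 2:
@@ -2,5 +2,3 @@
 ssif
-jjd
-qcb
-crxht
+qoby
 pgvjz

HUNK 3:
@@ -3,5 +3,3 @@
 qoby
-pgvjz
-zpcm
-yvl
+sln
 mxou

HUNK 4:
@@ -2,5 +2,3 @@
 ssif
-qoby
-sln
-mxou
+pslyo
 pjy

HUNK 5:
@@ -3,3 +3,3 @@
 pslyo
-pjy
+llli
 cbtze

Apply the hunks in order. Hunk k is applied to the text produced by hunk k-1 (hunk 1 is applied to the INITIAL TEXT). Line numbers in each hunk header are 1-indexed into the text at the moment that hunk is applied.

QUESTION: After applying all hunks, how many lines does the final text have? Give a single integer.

Answer: 8

Derivation:
Hunk 1: at line 8 remove [mjtq,aeggn] add [pjy,cbtze] -> 14 lines: ajztx ssif jjd qcb crxht pgvjz zpcm yvl mxou pjy cbtze xhadi oygh qizh
Hunk 2: at line 2 remove [jjd,qcb,crxht] add [qoby] -> 12 lines: ajztx ssif qoby pgvjz zpcm yvl mxou pjy cbtze xhadi oygh qizh
Hunk 3: at line 3 remove [pgvjz,zpcm,yvl] add [sln] -> 10 lines: ajztx ssif qoby sln mxou pjy cbtze xhadi oygh qizh
Hunk 4: at line 2 remove [qoby,sln,mxou] add [pslyo] -> 8 lines: ajztx ssif pslyo pjy cbtze xhadi oygh qizh
Hunk 5: at line 3 remove [pjy] add [llli] -> 8 lines: ajztx ssif pslyo llli cbtze xhadi oygh qizh
Final line count: 8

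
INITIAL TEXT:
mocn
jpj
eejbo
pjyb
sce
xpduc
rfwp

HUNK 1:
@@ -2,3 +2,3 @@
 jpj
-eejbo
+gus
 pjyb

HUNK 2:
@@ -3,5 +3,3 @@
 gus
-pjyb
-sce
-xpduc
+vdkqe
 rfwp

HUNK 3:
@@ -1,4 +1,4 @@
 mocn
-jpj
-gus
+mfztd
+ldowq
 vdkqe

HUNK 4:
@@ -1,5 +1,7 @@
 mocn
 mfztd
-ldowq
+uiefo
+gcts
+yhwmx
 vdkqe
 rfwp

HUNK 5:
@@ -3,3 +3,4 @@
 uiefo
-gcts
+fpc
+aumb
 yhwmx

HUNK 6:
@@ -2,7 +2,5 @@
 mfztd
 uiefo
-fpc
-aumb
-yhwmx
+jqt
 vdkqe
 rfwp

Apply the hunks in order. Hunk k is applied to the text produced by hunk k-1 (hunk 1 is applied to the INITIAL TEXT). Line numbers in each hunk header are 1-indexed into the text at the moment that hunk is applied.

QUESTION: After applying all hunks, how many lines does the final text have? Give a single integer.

Hunk 1: at line 2 remove [eejbo] add [gus] -> 7 lines: mocn jpj gus pjyb sce xpduc rfwp
Hunk 2: at line 3 remove [pjyb,sce,xpduc] add [vdkqe] -> 5 lines: mocn jpj gus vdkqe rfwp
Hunk 3: at line 1 remove [jpj,gus] add [mfztd,ldowq] -> 5 lines: mocn mfztd ldowq vdkqe rfwp
Hunk 4: at line 1 remove [ldowq] add [uiefo,gcts,yhwmx] -> 7 lines: mocn mfztd uiefo gcts yhwmx vdkqe rfwp
Hunk 5: at line 3 remove [gcts] add [fpc,aumb] -> 8 lines: mocn mfztd uiefo fpc aumb yhwmx vdkqe rfwp
Hunk 6: at line 2 remove [fpc,aumb,yhwmx] add [jqt] -> 6 lines: mocn mfztd uiefo jqt vdkqe rfwp
Final line count: 6

Answer: 6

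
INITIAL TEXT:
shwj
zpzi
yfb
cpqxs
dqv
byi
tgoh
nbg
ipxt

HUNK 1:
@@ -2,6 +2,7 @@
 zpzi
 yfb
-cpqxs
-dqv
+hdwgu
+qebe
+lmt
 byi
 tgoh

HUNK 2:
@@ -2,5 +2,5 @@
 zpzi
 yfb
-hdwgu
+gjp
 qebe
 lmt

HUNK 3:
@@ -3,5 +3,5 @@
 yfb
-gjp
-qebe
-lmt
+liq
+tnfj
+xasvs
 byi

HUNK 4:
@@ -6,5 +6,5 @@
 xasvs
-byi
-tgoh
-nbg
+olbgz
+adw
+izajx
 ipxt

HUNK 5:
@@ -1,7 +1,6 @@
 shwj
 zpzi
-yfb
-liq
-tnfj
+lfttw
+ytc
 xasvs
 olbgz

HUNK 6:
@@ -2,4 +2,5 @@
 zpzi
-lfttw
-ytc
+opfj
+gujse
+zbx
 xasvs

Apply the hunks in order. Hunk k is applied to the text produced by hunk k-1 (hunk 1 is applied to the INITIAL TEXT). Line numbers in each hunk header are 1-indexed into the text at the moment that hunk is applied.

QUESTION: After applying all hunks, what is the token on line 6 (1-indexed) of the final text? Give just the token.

Answer: xasvs

Derivation:
Hunk 1: at line 2 remove [cpqxs,dqv] add [hdwgu,qebe,lmt] -> 10 lines: shwj zpzi yfb hdwgu qebe lmt byi tgoh nbg ipxt
Hunk 2: at line 2 remove [hdwgu] add [gjp] -> 10 lines: shwj zpzi yfb gjp qebe lmt byi tgoh nbg ipxt
Hunk 3: at line 3 remove [gjp,qebe,lmt] add [liq,tnfj,xasvs] -> 10 lines: shwj zpzi yfb liq tnfj xasvs byi tgoh nbg ipxt
Hunk 4: at line 6 remove [byi,tgoh,nbg] add [olbgz,adw,izajx] -> 10 lines: shwj zpzi yfb liq tnfj xasvs olbgz adw izajx ipxt
Hunk 5: at line 1 remove [yfb,liq,tnfj] add [lfttw,ytc] -> 9 lines: shwj zpzi lfttw ytc xasvs olbgz adw izajx ipxt
Hunk 6: at line 2 remove [lfttw,ytc] add [opfj,gujse,zbx] -> 10 lines: shwj zpzi opfj gujse zbx xasvs olbgz adw izajx ipxt
Final line 6: xasvs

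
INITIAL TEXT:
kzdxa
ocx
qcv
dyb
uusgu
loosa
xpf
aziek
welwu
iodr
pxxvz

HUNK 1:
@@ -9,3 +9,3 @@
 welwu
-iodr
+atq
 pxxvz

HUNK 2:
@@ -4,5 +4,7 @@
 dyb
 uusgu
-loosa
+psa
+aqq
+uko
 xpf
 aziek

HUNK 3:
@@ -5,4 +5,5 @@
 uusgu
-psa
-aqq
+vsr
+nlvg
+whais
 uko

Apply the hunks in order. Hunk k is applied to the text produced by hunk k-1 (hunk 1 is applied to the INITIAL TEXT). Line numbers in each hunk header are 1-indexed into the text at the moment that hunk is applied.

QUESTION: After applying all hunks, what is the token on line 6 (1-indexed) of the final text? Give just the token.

Hunk 1: at line 9 remove [iodr] add [atq] -> 11 lines: kzdxa ocx qcv dyb uusgu loosa xpf aziek welwu atq pxxvz
Hunk 2: at line 4 remove [loosa] add [psa,aqq,uko] -> 13 lines: kzdxa ocx qcv dyb uusgu psa aqq uko xpf aziek welwu atq pxxvz
Hunk 3: at line 5 remove [psa,aqq] add [vsr,nlvg,whais] -> 14 lines: kzdxa ocx qcv dyb uusgu vsr nlvg whais uko xpf aziek welwu atq pxxvz
Final line 6: vsr

Answer: vsr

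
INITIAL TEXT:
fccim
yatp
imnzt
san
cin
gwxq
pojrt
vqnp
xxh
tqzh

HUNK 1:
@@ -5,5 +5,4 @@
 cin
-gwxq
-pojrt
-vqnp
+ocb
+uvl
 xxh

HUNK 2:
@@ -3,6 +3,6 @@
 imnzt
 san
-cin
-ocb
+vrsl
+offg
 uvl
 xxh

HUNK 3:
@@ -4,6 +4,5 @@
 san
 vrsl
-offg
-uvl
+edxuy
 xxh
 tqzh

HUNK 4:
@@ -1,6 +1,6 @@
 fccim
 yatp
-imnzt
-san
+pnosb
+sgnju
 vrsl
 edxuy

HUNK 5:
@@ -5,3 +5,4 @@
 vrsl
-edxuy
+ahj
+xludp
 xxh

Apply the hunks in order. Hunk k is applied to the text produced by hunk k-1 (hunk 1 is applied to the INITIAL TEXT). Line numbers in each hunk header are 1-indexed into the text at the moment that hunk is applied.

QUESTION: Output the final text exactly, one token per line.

Answer: fccim
yatp
pnosb
sgnju
vrsl
ahj
xludp
xxh
tqzh

Derivation:
Hunk 1: at line 5 remove [gwxq,pojrt,vqnp] add [ocb,uvl] -> 9 lines: fccim yatp imnzt san cin ocb uvl xxh tqzh
Hunk 2: at line 3 remove [cin,ocb] add [vrsl,offg] -> 9 lines: fccim yatp imnzt san vrsl offg uvl xxh tqzh
Hunk 3: at line 4 remove [offg,uvl] add [edxuy] -> 8 lines: fccim yatp imnzt san vrsl edxuy xxh tqzh
Hunk 4: at line 1 remove [imnzt,san] add [pnosb,sgnju] -> 8 lines: fccim yatp pnosb sgnju vrsl edxuy xxh tqzh
Hunk 5: at line 5 remove [edxuy] add [ahj,xludp] -> 9 lines: fccim yatp pnosb sgnju vrsl ahj xludp xxh tqzh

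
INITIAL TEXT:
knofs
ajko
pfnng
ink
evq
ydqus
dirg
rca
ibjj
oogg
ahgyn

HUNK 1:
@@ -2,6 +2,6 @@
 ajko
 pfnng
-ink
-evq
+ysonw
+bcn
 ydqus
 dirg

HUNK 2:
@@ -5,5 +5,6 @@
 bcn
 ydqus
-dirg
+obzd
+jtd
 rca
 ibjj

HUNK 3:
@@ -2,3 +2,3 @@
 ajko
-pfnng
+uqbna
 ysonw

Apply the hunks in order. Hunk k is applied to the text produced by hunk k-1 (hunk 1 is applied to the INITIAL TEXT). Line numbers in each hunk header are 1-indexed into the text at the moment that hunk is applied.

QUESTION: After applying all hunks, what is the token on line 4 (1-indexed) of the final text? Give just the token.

Answer: ysonw

Derivation:
Hunk 1: at line 2 remove [ink,evq] add [ysonw,bcn] -> 11 lines: knofs ajko pfnng ysonw bcn ydqus dirg rca ibjj oogg ahgyn
Hunk 2: at line 5 remove [dirg] add [obzd,jtd] -> 12 lines: knofs ajko pfnng ysonw bcn ydqus obzd jtd rca ibjj oogg ahgyn
Hunk 3: at line 2 remove [pfnng] add [uqbna] -> 12 lines: knofs ajko uqbna ysonw bcn ydqus obzd jtd rca ibjj oogg ahgyn
Final line 4: ysonw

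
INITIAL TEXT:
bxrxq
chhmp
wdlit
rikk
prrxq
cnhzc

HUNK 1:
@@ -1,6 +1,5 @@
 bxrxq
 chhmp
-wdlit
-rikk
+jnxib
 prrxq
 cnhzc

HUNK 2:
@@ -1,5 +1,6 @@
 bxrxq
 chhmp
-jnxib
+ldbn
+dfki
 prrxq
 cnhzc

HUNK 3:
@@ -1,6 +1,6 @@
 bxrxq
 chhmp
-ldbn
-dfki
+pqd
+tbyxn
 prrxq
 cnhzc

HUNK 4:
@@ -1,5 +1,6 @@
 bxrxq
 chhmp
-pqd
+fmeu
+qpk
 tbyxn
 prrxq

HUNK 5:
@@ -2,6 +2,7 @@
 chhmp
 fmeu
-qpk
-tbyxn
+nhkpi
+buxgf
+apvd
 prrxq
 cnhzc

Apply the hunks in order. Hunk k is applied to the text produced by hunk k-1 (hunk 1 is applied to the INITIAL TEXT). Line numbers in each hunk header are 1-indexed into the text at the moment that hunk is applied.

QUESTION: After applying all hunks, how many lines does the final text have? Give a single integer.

Hunk 1: at line 1 remove [wdlit,rikk] add [jnxib] -> 5 lines: bxrxq chhmp jnxib prrxq cnhzc
Hunk 2: at line 1 remove [jnxib] add [ldbn,dfki] -> 6 lines: bxrxq chhmp ldbn dfki prrxq cnhzc
Hunk 3: at line 1 remove [ldbn,dfki] add [pqd,tbyxn] -> 6 lines: bxrxq chhmp pqd tbyxn prrxq cnhzc
Hunk 4: at line 1 remove [pqd] add [fmeu,qpk] -> 7 lines: bxrxq chhmp fmeu qpk tbyxn prrxq cnhzc
Hunk 5: at line 2 remove [qpk,tbyxn] add [nhkpi,buxgf,apvd] -> 8 lines: bxrxq chhmp fmeu nhkpi buxgf apvd prrxq cnhzc
Final line count: 8

Answer: 8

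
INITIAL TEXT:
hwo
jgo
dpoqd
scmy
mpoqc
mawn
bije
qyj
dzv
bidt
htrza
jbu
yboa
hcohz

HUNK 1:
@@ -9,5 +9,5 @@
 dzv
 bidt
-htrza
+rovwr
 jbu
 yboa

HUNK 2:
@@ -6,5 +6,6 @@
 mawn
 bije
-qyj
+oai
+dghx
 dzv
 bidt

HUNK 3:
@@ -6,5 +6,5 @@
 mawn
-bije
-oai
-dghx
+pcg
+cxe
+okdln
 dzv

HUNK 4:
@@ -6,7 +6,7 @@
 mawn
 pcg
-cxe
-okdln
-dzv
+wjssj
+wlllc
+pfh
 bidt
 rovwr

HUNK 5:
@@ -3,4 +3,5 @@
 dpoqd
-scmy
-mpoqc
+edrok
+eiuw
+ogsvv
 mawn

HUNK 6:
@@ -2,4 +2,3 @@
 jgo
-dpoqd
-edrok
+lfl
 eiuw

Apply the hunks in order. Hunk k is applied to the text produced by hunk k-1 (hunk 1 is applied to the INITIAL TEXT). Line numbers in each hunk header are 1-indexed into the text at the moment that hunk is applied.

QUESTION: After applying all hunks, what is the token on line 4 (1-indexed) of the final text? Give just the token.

Hunk 1: at line 9 remove [htrza] add [rovwr] -> 14 lines: hwo jgo dpoqd scmy mpoqc mawn bije qyj dzv bidt rovwr jbu yboa hcohz
Hunk 2: at line 6 remove [qyj] add [oai,dghx] -> 15 lines: hwo jgo dpoqd scmy mpoqc mawn bije oai dghx dzv bidt rovwr jbu yboa hcohz
Hunk 3: at line 6 remove [bije,oai,dghx] add [pcg,cxe,okdln] -> 15 lines: hwo jgo dpoqd scmy mpoqc mawn pcg cxe okdln dzv bidt rovwr jbu yboa hcohz
Hunk 4: at line 6 remove [cxe,okdln,dzv] add [wjssj,wlllc,pfh] -> 15 lines: hwo jgo dpoqd scmy mpoqc mawn pcg wjssj wlllc pfh bidt rovwr jbu yboa hcohz
Hunk 5: at line 3 remove [scmy,mpoqc] add [edrok,eiuw,ogsvv] -> 16 lines: hwo jgo dpoqd edrok eiuw ogsvv mawn pcg wjssj wlllc pfh bidt rovwr jbu yboa hcohz
Hunk 6: at line 2 remove [dpoqd,edrok] add [lfl] -> 15 lines: hwo jgo lfl eiuw ogsvv mawn pcg wjssj wlllc pfh bidt rovwr jbu yboa hcohz
Final line 4: eiuw

Answer: eiuw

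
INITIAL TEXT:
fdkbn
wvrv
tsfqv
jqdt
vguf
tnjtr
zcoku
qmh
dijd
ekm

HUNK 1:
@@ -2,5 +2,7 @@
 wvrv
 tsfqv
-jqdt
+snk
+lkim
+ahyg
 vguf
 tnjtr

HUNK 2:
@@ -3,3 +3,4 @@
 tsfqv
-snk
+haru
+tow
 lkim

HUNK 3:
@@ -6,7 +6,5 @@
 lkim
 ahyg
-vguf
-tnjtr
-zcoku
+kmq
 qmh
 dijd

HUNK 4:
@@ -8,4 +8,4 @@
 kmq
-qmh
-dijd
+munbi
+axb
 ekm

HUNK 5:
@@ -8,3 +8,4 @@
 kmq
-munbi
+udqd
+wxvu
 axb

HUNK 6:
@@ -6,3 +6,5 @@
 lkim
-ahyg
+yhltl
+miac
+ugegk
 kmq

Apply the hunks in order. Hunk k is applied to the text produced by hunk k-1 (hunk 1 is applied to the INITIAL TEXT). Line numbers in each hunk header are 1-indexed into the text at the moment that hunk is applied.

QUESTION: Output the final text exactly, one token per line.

Hunk 1: at line 2 remove [jqdt] add [snk,lkim,ahyg] -> 12 lines: fdkbn wvrv tsfqv snk lkim ahyg vguf tnjtr zcoku qmh dijd ekm
Hunk 2: at line 3 remove [snk] add [haru,tow] -> 13 lines: fdkbn wvrv tsfqv haru tow lkim ahyg vguf tnjtr zcoku qmh dijd ekm
Hunk 3: at line 6 remove [vguf,tnjtr,zcoku] add [kmq] -> 11 lines: fdkbn wvrv tsfqv haru tow lkim ahyg kmq qmh dijd ekm
Hunk 4: at line 8 remove [qmh,dijd] add [munbi,axb] -> 11 lines: fdkbn wvrv tsfqv haru tow lkim ahyg kmq munbi axb ekm
Hunk 5: at line 8 remove [munbi] add [udqd,wxvu] -> 12 lines: fdkbn wvrv tsfqv haru tow lkim ahyg kmq udqd wxvu axb ekm
Hunk 6: at line 6 remove [ahyg] add [yhltl,miac,ugegk] -> 14 lines: fdkbn wvrv tsfqv haru tow lkim yhltl miac ugegk kmq udqd wxvu axb ekm

Answer: fdkbn
wvrv
tsfqv
haru
tow
lkim
yhltl
miac
ugegk
kmq
udqd
wxvu
axb
ekm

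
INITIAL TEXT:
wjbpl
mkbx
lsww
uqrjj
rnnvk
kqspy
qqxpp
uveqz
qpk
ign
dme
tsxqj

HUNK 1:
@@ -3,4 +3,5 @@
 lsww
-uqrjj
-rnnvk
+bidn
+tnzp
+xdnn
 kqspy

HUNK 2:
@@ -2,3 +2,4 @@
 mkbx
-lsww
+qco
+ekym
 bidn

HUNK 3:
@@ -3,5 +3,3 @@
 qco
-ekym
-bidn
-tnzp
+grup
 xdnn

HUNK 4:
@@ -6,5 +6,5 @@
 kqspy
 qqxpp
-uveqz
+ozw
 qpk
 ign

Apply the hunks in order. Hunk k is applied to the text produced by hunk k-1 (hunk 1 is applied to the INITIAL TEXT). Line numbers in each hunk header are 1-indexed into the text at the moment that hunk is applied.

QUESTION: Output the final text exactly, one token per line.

Hunk 1: at line 3 remove [uqrjj,rnnvk] add [bidn,tnzp,xdnn] -> 13 lines: wjbpl mkbx lsww bidn tnzp xdnn kqspy qqxpp uveqz qpk ign dme tsxqj
Hunk 2: at line 2 remove [lsww] add [qco,ekym] -> 14 lines: wjbpl mkbx qco ekym bidn tnzp xdnn kqspy qqxpp uveqz qpk ign dme tsxqj
Hunk 3: at line 3 remove [ekym,bidn,tnzp] add [grup] -> 12 lines: wjbpl mkbx qco grup xdnn kqspy qqxpp uveqz qpk ign dme tsxqj
Hunk 4: at line 6 remove [uveqz] add [ozw] -> 12 lines: wjbpl mkbx qco grup xdnn kqspy qqxpp ozw qpk ign dme tsxqj

Answer: wjbpl
mkbx
qco
grup
xdnn
kqspy
qqxpp
ozw
qpk
ign
dme
tsxqj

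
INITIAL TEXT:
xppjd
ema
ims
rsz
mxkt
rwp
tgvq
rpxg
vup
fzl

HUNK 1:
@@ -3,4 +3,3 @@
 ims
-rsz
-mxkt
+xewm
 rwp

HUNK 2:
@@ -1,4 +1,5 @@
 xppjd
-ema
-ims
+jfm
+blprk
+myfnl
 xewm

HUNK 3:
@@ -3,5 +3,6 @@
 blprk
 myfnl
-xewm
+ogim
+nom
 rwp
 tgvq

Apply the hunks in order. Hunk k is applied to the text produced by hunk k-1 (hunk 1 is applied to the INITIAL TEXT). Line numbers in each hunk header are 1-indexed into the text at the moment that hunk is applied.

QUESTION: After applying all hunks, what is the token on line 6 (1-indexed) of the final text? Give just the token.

Hunk 1: at line 3 remove [rsz,mxkt] add [xewm] -> 9 lines: xppjd ema ims xewm rwp tgvq rpxg vup fzl
Hunk 2: at line 1 remove [ema,ims] add [jfm,blprk,myfnl] -> 10 lines: xppjd jfm blprk myfnl xewm rwp tgvq rpxg vup fzl
Hunk 3: at line 3 remove [xewm] add [ogim,nom] -> 11 lines: xppjd jfm blprk myfnl ogim nom rwp tgvq rpxg vup fzl
Final line 6: nom

Answer: nom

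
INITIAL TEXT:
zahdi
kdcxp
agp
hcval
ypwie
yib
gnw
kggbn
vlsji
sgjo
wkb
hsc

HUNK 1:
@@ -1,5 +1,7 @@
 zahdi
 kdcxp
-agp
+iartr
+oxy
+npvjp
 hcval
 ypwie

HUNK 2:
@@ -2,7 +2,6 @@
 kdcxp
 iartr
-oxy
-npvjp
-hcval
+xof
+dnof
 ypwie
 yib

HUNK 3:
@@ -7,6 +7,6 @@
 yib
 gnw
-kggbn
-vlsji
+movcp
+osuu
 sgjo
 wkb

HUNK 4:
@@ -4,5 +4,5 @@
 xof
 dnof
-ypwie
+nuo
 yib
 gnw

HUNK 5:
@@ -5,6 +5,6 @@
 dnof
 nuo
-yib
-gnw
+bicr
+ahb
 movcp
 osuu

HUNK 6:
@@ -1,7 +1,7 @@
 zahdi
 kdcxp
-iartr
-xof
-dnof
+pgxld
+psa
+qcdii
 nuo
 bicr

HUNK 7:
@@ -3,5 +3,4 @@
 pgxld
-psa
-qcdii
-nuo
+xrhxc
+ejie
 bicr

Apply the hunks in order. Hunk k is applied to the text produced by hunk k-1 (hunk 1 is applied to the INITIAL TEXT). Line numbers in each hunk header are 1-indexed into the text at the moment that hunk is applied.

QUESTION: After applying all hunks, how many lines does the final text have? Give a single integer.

Answer: 12

Derivation:
Hunk 1: at line 1 remove [agp] add [iartr,oxy,npvjp] -> 14 lines: zahdi kdcxp iartr oxy npvjp hcval ypwie yib gnw kggbn vlsji sgjo wkb hsc
Hunk 2: at line 2 remove [oxy,npvjp,hcval] add [xof,dnof] -> 13 lines: zahdi kdcxp iartr xof dnof ypwie yib gnw kggbn vlsji sgjo wkb hsc
Hunk 3: at line 7 remove [kggbn,vlsji] add [movcp,osuu] -> 13 lines: zahdi kdcxp iartr xof dnof ypwie yib gnw movcp osuu sgjo wkb hsc
Hunk 4: at line 4 remove [ypwie] add [nuo] -> 13 lines: zahdi kdcxp iartr xof dnof nuo yib gnw movcp osuu sgjo wkb hsc
Hunk 5: at line 5 remove [yib,gnw] add [bicr,ahb] -> 13 lines: zahdi kdcxp iartr xof dnof nuo bicr ahb movcp osuu sgjo wkb hsc
Hunk 6: at line 1 remove [iartr,xof,dnof] add [pgxld,psa,qcdii] -> 13 lines: zahdi kdcxp pgxld psa qcdii nuo bicr ahb movcp osuu sgjo wkb hsc
Hunk 7: at line 3 remove [psa,qcdii,nuo] add [xrhxc,ejie] -> 12 lines: zahdi kdcxp pgxld xrhxc ejie bicr ahb movcp osuu sgjo wkb hsc
Final line count: 12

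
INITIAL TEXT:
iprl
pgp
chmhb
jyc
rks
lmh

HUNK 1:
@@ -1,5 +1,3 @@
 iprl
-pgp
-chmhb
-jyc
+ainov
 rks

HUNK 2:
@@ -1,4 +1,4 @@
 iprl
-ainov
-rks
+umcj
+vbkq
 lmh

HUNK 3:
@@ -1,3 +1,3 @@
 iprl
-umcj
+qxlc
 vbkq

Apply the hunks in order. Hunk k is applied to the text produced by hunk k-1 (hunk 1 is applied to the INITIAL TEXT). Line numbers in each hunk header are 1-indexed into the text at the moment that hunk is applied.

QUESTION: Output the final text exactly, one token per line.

Answer: iprl
qxlc
vbkq
lmh

Derivation:
Hunk 1: at line 1 remove [pgp,chmhb,jyc] add [ainov] -> 4 lines: iprl ainov rks lmh
Hunk 2: at line 1 remove [ainov,rks] add [umcj,vbkq] -> 4 lines: iprl umcj vbkq lmh
Hunk 3: at line 1 remove [umcj] add [qxlc] -> 4 lines: iprl qxlc vbkq lmh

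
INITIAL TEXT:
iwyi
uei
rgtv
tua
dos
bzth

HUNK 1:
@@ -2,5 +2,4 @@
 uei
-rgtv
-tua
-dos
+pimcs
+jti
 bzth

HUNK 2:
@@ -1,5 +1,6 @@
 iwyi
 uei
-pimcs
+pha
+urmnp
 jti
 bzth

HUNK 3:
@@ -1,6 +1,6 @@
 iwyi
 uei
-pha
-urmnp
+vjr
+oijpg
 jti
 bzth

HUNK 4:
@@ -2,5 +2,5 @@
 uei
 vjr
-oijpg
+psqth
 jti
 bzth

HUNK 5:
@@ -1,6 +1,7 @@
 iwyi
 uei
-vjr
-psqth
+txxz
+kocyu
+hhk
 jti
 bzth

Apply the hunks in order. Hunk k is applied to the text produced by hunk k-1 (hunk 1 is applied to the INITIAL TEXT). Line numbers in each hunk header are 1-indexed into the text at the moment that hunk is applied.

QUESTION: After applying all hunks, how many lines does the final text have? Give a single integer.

Answer: 7

Derivation:
Hunk 1: at line 2 remove [rgtv,tua,dos] add [pimcs,jti] -> 5 lines: iwyi uei pimcs jti bzth
Hunk 2: at line 1 remove [pimcs] add [pha,urmnp] -> 6 lines: iwyi uei pha urmnp jti bzth
Hunk 3: at line 1 remove [pha,urmnp] add [vjr,oijpg] -> 6 lines: iwyi uei vjr oijpg jti bzth
Hunk 4: at line 2 remove [oijpg] add [psqth] -> 6 lines: iwyi uei vjr psqth jti bzth
Hunk 5: at line 1 remove [vjr,psqth] add [txxz,kocyu,hhk] -> 7 lines: iwyi uei txxz kocyu hhk jti bzth
Final line count: 7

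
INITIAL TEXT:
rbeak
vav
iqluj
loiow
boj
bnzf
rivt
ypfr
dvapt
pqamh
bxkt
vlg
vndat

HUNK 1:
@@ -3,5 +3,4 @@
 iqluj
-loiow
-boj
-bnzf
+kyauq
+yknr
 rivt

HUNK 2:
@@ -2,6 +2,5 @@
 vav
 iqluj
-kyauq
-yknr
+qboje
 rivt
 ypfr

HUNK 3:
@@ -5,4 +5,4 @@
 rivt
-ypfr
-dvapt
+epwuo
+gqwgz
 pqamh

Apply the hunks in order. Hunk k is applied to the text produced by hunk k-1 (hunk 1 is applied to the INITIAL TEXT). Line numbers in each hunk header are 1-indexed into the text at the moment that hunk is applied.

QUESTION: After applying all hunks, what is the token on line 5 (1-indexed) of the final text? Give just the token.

Hunk 1: at line 3 remove [loiow,boj,bnzf] add [kyauq,yknr] -> 12 lines: rbeak vav iqluj kyauq yknr rivt ypfr dvapt pqamh bxkt vlg vndat
Hunk 2: at line 2 remove [kyauq,yknr] add [qboje] -> 11 lines: rbeak vav iqluj qboje rivt ypfr dvapt pqamh bxkt vlg vndat
Hunk 3: at line 5 remove [ypfr,dvapt] add [epwuo,gqwgz] -> 11 lines: rbeak vav iqluj qboje rivt epwuo gqwgz pqamh bxkt vlg vndat
Final line 5: rivt

Answer: rivt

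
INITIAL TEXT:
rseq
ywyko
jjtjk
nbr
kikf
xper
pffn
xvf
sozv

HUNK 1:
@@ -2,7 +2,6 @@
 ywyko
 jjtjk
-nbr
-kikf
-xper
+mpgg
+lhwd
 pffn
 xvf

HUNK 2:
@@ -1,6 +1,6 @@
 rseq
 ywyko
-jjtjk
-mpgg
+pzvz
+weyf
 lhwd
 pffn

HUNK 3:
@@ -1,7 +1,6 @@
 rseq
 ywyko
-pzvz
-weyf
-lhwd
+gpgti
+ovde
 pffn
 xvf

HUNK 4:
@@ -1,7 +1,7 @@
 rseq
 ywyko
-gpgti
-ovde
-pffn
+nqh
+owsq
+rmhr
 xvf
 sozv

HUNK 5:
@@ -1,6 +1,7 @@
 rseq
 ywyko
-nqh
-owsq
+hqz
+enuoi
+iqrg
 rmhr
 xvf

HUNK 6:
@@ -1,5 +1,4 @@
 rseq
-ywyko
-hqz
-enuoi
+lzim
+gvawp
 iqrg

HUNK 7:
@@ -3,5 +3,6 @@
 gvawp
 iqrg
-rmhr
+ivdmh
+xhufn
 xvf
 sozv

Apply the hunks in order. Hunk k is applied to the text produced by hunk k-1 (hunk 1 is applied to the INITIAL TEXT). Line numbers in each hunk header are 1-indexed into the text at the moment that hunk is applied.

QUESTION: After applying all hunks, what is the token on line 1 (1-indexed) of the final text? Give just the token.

Hunk 1: at line 2 remove [nbr,kikf,xper] add [mpgg,lhwd] -> 8 lines: rseq ywyko jjtjk mpgg lhwd pffn xvf sozv
Hunk 2: at line 1 remove [jjtjk,mpgg] add [pzvz,weyf] -> 8 lines: rseq ywyko pzvz weyf lhwd pffn xvf sozv
Hunk 3: at line 1 remove [pzvz,weyf,lhwd] add [gpgti,ovde] -> 7 lines: rseq ywyko gpgti ovde pffn xvf sozv
Hunk 4: at line 1 remove [gpgti,ovde,pffn] add [nqh,owsq,rmhr] -> 7 lines: rseq ywyko nqh owsq rmhr xvf sozv
Hunk 5: at line 1 remove [nqh,owsq] add [hqz,enuoi,iqrg] -> 8 lines: rseq ywyko hqz enuoi iqrg rmhr xvf sozv
Hunk 6: at line 1 remove [ywyko,hqz,enuoi] add [lzim,gvawp] -> 7 lines: rseq lzim gvawp iqrg rmhr xvf sozv
Hunk 7: at line 3 remove [rmhr] add [ivdmh,xhufn] -> 8 lines: rseq lzim gvawp iqrg ivdmh xhufn xvf sozv
Final line 1: rseq

Answer: rseq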